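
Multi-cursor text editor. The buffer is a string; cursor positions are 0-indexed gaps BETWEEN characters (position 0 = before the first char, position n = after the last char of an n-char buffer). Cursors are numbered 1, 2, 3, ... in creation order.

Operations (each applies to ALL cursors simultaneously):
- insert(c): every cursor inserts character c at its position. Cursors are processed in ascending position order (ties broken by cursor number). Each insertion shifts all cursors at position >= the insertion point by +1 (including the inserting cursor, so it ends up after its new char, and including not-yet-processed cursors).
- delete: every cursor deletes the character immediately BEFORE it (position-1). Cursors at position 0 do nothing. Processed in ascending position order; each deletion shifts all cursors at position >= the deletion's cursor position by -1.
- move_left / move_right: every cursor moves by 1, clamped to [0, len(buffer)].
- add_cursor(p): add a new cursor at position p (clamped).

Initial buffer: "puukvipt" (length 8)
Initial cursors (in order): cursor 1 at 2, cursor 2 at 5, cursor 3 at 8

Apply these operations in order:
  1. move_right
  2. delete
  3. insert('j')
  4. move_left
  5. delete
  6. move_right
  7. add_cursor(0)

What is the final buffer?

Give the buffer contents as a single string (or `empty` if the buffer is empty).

Answer: pjkjj

Derivation:
After op 1 (move_right): buffer="puukvipt" (len 8), cursors c1@3 c2@6 c3@8, authorship ........
After op 2 (delete): buffer="pukvp" (len 5), cursors c1@2 c2@4 c3@5, authorship .....
After op 3 (insert('j')): buffer="pujkvjpj" (len 8), cursors c1@3 c2@6 c3@8, authorship ..1..2.3
After op 4 (move_left): buffer="pujkvjpj" (len 8), cursors c1@2 c2@5 c3@7, authorship ..1..2.3
After op 5 (delete): buffer="pjkjj" (len 5), cursors c1@1 c2@3 c3@4, authorship .1.23
After op 6 (move_right): buffer="pjkjj" (len 5), cursors c1@2 c2@4 c3@5, authorship .1.23
After op 7 (add_cursor(0)): buffer="pjkjj" (len 5), cursors c4@0 c1@2 c2@4 c3@5, authorship .1.23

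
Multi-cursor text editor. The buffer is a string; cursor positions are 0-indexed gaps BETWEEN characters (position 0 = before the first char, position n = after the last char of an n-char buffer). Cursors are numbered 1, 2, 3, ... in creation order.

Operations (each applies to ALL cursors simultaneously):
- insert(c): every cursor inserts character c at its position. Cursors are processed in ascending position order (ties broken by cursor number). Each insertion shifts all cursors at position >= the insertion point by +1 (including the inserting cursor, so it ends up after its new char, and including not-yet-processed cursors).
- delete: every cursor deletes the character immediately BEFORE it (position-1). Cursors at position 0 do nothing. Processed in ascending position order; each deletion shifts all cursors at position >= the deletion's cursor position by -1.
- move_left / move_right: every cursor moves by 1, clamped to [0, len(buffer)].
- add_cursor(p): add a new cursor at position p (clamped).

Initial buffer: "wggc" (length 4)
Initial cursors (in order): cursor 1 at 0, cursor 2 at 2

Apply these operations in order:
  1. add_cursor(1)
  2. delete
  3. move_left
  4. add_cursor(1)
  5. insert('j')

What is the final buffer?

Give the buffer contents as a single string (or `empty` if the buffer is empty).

Answer: jjjgjc

Derivation:
After op 1 (add_cursor(1)): buffer="wggc" (len 4), cursors c1@0 c3@1 c2@2, authorship ....
After op 2 (delete): buffer="gc" (len 2), cursors c1@0 c2@0 c3@0, authorship ..
After op 3 (move_left): buffer="gc" (len 2), cursors c1@0 c2@0 c3@0, authorship ..
After op 4 (add_cursor(1)): buffer="gc" (len 2), cursors c1@0 c2@0 c3@0 c4@1, authorship ..
After op 5 (insert('j')): buffer="jjjgjc" (len 6), cursors c1@3 c2@3 c3@3 c4@5, authorship 123.4.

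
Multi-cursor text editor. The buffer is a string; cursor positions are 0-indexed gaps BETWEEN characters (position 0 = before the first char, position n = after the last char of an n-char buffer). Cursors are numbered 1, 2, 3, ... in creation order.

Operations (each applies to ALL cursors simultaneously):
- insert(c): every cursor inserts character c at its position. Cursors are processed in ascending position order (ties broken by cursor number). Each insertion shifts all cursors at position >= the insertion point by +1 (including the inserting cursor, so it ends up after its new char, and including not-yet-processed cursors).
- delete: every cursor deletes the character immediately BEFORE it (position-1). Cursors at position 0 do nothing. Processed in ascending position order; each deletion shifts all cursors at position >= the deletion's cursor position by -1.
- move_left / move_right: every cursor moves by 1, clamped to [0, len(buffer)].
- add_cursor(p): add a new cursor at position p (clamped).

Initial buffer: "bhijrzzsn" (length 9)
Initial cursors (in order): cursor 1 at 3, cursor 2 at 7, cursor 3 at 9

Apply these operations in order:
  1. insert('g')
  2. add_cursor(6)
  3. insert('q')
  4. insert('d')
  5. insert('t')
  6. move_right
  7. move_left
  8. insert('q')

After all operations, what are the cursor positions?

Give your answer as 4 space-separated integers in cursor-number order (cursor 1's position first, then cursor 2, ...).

After op 1 (insert('g')): buffer="bhigjrzzgsng" (len 12), cursors c1@4 c2@9 c3@12, authorship ...1....2..3
After op 2 (add_cursor(6)): buffer="bhigjrzzgsng" (len 12), cursors c1@4 c4@6 c2@9 c3@12, authorship ...1....2..3
After op 3 (insert('q')): buffer="bhigqjrqzzgqsngq" (len 16), cursors c1@5 c4@8 c2@12 c3@16, authorship ...11..4..22..33
After op 4 (insert('d')): buffer="bhigqdjrqdzzgqdsngqd" (len 20), cursors c1@6 c4@10 c2@15 c3@20, authorship ...111..44..222..333
After op 5 (insert('t')): buffer="bhigqdtjrqdtzzgqdtsngqdt" (len 24), cursors c1@7 c4@12 c2@18 c3@24, authorship ...1111..444..2222..3333
After op 6 (move_right): buffer="bhigqdtjrqdtzzgqdtsngqdt" (len 24), cursors c1@8 c4@13 c2@19 c3@24, authorship ...1111..444..2222..3333
After op 7 (move_left): buffer="bhigqdtjrqdtzzgqdtsngqdt" (len 24), cursors c1@7 c4@12 c2@18 c3@23, authorship ...1111..444..2222..3333
After op 8 (insert('q')): buffer="bhigqdtqjrqdtqzzgqdtqsngqdqt" (len 28), cursors c1@8 c4@14 c2@21 c3@27, authorship ...11111..4444..22222..33333

Answer: 8 21 27 14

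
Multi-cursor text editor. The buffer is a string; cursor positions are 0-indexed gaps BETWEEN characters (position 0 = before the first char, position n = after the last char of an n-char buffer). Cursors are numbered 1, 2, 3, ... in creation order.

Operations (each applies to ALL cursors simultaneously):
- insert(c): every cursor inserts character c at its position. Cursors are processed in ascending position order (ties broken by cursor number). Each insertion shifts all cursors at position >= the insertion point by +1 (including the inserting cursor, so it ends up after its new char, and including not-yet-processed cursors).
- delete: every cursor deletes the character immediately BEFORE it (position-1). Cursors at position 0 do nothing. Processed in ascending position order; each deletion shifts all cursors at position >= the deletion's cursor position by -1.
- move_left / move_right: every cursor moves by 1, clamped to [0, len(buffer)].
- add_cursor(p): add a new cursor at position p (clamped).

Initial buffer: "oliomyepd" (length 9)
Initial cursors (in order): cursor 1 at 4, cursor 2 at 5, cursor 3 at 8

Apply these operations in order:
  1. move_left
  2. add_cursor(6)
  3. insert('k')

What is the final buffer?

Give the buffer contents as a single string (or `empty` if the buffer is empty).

Answer: olikokmykekpd

Derivation:
After op 1 (move_left): buffer="oliomyepd" (len 9), cursors c1@3 c2@4 c3@7, authorship .........
After op 2 (add_cursor(6)): buffer="oliomyepd" (len 9), cursors c1@3 c2@4 c4@6 c3@7, authorship .........
After op 3 (insert('k')): buffer="olikokmykekpd" (len 13), cursors c1@4 c2@6 c4@9 c3@11, authorship ...1.2..4.3..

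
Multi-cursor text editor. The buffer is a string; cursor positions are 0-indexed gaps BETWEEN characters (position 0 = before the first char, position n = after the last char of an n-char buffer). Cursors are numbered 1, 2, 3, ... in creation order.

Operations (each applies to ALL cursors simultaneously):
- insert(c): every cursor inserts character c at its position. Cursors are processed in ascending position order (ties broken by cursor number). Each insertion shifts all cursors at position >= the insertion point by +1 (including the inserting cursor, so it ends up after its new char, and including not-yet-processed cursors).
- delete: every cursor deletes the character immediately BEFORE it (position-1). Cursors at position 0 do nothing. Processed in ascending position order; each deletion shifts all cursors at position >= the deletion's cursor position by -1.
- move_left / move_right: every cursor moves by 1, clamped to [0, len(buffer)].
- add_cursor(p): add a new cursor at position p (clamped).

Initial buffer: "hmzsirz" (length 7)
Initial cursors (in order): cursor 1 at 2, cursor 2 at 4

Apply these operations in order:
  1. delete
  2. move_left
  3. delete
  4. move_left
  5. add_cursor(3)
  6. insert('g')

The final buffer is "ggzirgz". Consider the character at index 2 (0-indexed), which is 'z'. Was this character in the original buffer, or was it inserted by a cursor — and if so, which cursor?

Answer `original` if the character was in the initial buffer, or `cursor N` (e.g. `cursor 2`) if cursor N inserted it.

Answer: original

Derivation:
After op 1 (delete): buffer="hzirz" (len 5), cursors c1@1 c2@2, authorship .....
After op 2 (move_left): buffer="hzirz" (len 5), cursors c1@0 c2@1, authorship .....
After op 3 (delete): buffer="zirz" (len 4), cursors c1@0 c2@0, authorship ....
After op 4 (move_left): buffer="zirz" (len 4), cursors c1@0 c2@0, authorship ....
After op 5 (add_cursor(3)): buffer="zirz" (len 4), cursors c1@0 c2@0 c3@3, authorship ....
After op 6 (insert('g')): buffer="ggzirgz" (len 7), cursors c1@2 c2@2 c3@6, authorship 12...3.
Authorship (.=original, N=cursor N): 1 2 . . . 3 .
Index 2: author = original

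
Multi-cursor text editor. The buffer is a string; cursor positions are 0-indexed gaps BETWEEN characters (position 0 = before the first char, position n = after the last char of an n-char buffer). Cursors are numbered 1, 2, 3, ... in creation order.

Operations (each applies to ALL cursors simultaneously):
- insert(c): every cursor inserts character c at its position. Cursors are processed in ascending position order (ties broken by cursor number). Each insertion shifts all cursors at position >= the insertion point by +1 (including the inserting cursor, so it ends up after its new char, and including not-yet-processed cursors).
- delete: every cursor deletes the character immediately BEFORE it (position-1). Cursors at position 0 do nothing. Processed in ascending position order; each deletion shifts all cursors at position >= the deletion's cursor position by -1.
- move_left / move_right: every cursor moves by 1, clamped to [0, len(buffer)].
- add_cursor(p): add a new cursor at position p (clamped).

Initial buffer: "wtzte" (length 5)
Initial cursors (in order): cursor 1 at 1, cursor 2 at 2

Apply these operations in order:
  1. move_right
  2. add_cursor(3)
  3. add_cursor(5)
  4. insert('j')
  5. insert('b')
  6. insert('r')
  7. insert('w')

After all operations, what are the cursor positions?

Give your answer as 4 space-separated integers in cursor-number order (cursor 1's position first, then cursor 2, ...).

After op 1 (move_right): buffer="wtzte" (len 5), cursors c1@2 c2@3, authorship .....
After op 2 (add_cursor(3)): buffer="wtzte" (len 5), cursors c1@2 c2@3 c3@3, authorship .....
After op 3 (add_cursor(5)): buffer="wtzte" (len 5), cursors c1@2 c2@3 c3@3 c4@5, authorship .....
After op 4 (insert('j')): buffer="wtjzjjtej" (len 9), cursors c1@3 c2@6 c3@6 c4@9, authorship ..1.23..4
After op 5 (insert('b')): buffer="wtjbzjjbbtejb" (len 13), cursors c1@4 c2@9 c3@9 c4@13, authorship ..11.2323..44
After op 6 (insert('r')): buffer="wtjbrzjjbbrrtejbr" (len 17), cursors c1@5 c2@12 c3@12 c4@17, authorship ..111.232323..444
After op 7 (insert('w')): buffer="wtjbrwzjjbbrrwwtejbrw" (len 21), cursors c1@6 c2@15 c3@15 c4@21, authorship ..1111.23232323..4444

Answer: 6 15 15 21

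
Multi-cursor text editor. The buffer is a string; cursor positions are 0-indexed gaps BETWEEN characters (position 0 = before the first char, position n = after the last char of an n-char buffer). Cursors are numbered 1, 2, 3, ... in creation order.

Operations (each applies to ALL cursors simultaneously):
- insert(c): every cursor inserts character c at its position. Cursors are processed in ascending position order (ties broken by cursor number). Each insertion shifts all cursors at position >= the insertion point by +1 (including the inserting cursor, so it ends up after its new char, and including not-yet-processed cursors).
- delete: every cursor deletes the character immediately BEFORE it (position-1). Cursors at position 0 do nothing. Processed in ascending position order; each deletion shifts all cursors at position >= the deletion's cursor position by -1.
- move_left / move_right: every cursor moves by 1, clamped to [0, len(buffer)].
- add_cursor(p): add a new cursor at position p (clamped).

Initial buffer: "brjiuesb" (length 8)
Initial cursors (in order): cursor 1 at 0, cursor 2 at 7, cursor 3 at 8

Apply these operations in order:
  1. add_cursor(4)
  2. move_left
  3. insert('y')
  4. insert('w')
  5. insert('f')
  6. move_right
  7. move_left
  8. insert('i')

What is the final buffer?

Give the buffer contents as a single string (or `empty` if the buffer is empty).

Answer: ywfibrjywfiiueywfisywfib

Derivation:
After op 1 (add_cursor(4)): buffer="brjiuesb" (len 8), cursors c1@0 c4@4 c2@7 c3@8, authorship ........
After op 2 (move_left): buffer="brjiuesb" (len 8), cursors c1@0 c4@3 c2@6 c3@7, authorship ........
After op 3 (insert('y')): buffer="ybrjyiueysyb" (len 12), cursors c1@1 c4@5 c2@9 c3@11, authorship 1...4...2.3.
After op 4 (insert('w')): buffer="ywbrjywiueywsywb" (len 16), cursors c1@2 c4@7 c2@12 c3@15, authorship 11...44...22.33.
After op 5 (insert('f')): buffer="ywfbrjywfiueywfsywfb" (len 20), cursors c1@3 c4@9 c2@15 c3@19, authorship 111...444...222.333.
After op 6 (move_right): buffer="ywfbrjywfiueywfsywfb" (len 20), cursors c1@4 c4@10 c2@16 c3@20, authorship 111...444...222.333.
After op 7 (move_left): buffer="ywfbrjywfiueywfsywfb" (len 20), cursors c1@3 c4@9 c2@15 c3@19, authorship 111...444...222.333.
After op 8 (insert('i')): buffer="ywfibrjywfiiueywfisywfib" (len 24), cursors c1@4 c4@11 c2@18 c3@23, authorship 1111...4444...2222.3333.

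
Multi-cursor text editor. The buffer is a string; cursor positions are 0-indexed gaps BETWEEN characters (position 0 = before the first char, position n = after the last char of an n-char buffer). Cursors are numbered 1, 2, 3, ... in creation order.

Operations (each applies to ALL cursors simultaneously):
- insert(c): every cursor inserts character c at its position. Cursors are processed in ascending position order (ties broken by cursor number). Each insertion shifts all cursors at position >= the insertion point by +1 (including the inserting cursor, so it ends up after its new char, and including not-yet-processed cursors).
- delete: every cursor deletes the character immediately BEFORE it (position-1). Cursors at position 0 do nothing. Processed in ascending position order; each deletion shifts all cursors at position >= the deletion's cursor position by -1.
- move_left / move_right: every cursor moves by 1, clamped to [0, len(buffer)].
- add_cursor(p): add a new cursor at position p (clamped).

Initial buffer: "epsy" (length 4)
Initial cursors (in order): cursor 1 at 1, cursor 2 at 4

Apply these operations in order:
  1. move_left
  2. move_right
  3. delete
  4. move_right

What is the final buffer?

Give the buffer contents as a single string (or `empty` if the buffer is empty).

Answer: ps

Derivation:
After op 1 (move_left): buffer="epsy" (len 4), cursors c1@0 c2@3, authorship ....
After op 2 (move_right): buffer="epsy" (len 4), cursors c1@1 c2@4, authorship ....
After op 3 (delete): buffer="ps" (len 2), cursors c1@0 c2@2, authorship ..
After op 4 (move_right): buffer="ps" (len 2), cursors c1@1 c2@2, authorship ..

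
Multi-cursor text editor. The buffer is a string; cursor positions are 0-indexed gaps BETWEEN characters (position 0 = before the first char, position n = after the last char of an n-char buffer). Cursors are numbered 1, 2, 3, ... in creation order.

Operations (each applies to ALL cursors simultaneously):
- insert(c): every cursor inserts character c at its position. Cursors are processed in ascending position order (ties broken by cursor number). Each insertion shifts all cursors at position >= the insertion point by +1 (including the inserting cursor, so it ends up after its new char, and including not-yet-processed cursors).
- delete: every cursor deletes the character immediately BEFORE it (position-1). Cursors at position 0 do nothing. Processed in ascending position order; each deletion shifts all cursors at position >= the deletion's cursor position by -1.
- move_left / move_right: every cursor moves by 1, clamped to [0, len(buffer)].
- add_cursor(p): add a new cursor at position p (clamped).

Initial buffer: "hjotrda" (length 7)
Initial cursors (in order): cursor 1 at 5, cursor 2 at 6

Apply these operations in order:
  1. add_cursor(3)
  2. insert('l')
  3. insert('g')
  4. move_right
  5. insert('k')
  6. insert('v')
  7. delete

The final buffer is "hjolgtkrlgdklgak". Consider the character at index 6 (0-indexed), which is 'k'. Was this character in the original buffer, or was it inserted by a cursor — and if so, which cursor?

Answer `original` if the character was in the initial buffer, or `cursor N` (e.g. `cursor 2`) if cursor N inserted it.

Answer: cursor 3

Derivation:
After op 1 (add_cursor(3)): buffer="hjotrda" (len 7), cursors c3@3 c1@5 c2@6, authorship .......
After op 2 (insert('l')): buffer="hjoltrldla" (len 10), cursors c3@4 c1@7 c2@9, authorship ...3..1.2.
After op 3 (insert('g')): buffer="hjolgtrlgdlga" (len 13), cursors c3@5 c1@9 c2@12, authorship ...33..11.22.
After op 4 (move_right): buffer="hjolgtrlgdlga" (len 13), cursors c3@6 c1@10 c2@13, authorship ...33..11.22.
After op 5 (insert('k')): buffer="hjolgtkrlgdklgak" (len 16), cursors c3@7 c1@12 c2@16, authorship ...33.3.11.122.2
After op 6 (insert('v')): buffer="hjolgtkvrlgdkvlgakv" (len 19), cursors c3@8 c1@14 c2@19, authorship ...33.33.11.1122.22
After op 7 (delete): buffer="hjolgtkrlgdklgak" (len 16), cursors c3@7 c1@12 c2@16, authorship ...33.3.11.122.2
Authorship (.=original, N=cursor N): . . . 3 3 . 3 . 1 1 . 1 2 2 . 2
Index 6: author = 3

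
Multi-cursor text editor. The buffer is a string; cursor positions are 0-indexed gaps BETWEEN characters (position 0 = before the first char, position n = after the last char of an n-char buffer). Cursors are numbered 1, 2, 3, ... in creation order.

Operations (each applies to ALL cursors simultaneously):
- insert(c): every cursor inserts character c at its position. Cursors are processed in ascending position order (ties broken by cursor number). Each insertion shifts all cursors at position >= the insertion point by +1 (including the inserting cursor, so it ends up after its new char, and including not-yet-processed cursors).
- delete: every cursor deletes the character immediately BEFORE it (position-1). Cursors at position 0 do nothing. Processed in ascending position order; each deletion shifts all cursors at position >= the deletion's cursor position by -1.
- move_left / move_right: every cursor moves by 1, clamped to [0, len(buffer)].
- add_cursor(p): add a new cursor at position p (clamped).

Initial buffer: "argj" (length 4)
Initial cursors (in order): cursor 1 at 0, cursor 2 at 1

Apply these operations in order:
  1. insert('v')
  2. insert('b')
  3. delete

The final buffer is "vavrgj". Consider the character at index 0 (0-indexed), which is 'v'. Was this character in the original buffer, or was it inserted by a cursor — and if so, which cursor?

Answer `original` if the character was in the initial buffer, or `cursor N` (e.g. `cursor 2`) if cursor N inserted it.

After op 1 (insert('v')): buffer="vavrgj" (len 6), cursors c1@1 c2@3, authorship 1.2...
After op 2 (insert('b')): buffer="vbavbrgj" (len 8), cursors c1@2 c2@5, authorship 11.22...
After op 3 (delete): buffer="vavrgj" (len 6), cursors c1@1 c2@3, authorship 1.2...
Authorship (.=original, N=cursor N): 1 . 2 . . .
Index 0: author = 1

Answer: cursor 1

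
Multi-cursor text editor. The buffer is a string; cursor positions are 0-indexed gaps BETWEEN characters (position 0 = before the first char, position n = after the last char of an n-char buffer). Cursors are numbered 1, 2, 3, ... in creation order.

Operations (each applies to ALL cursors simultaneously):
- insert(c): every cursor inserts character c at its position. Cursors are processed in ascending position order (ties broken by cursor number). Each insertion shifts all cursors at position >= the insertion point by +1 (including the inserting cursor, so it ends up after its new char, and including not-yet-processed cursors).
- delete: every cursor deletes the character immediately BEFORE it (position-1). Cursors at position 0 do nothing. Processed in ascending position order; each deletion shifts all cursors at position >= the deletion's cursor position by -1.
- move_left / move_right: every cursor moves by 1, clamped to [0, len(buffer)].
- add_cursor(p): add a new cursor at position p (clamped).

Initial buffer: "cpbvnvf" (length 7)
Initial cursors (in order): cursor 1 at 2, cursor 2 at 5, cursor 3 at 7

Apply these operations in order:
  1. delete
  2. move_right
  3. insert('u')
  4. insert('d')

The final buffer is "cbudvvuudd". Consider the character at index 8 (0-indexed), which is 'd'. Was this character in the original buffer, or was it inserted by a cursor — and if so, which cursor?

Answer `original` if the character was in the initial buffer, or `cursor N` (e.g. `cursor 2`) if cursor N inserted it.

After op 1 (delete): buffer="cbvv" (len 4), cursors c1@1 c2@3 c3@4, authorship ....
After op 2 (move_right): buffer="cbvv" (len 4), cursors c1@2 c2@4 c3@4, authorship ....
After op 3 (insert('u')): buffer="cbuvvuu" (len 7), cursors c1@3 c2@7 c3@7, authorship ..1..23
After op 4 (insert('d')): buffer="cbudvvuudd" (len 10), cursors c1@4 c2@10 c3@10, authorship ..11..2323
Authorship (.=original, N=cursor N): . . 1 1 . . 2 3 2 3
Index 8: author = 2

Answer: cursor 2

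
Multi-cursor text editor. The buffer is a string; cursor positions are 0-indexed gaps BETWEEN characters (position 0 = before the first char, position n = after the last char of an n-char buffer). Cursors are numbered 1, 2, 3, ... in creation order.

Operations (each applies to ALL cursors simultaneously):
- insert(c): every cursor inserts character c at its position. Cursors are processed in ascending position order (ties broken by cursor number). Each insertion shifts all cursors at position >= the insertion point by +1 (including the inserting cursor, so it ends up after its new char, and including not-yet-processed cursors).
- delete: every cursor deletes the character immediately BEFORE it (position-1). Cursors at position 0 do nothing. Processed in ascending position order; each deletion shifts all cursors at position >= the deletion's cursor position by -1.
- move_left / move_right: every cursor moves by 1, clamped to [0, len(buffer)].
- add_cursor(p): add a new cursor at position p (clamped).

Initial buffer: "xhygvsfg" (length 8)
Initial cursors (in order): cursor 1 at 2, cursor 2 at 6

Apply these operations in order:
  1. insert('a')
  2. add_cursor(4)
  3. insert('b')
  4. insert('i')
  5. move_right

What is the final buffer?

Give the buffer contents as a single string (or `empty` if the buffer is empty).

After op 1 (insert('a')): buffer="xhaygvsafg" (len 10), cursors c1@3 c2@8, authorship ..1....2..
After op 2 (add_cursor(4)): buffer="xhaygvsafg" (len 10), cursors c1@3 c3@4 c2@8, authorship ..1....2..
After op 3 (insert('b')): buffer="xhabybgvsabfg" (len 13), cursors c1@4 c3@6 c2@11, authorship ..11.3...22..
After op 4 (insert('i')): buffer="xhabiybigvsabifg" (len 16), cursors c1@5 c3@8 c2@14, authorship ..111.33...222..
After op 5 (move_right): buffer="xhabiybigvsabifg" (len 16), cursors c1@6 c3@9 c2@15, authorship ..111.33...222..

Answer: xhabiybigvsabifg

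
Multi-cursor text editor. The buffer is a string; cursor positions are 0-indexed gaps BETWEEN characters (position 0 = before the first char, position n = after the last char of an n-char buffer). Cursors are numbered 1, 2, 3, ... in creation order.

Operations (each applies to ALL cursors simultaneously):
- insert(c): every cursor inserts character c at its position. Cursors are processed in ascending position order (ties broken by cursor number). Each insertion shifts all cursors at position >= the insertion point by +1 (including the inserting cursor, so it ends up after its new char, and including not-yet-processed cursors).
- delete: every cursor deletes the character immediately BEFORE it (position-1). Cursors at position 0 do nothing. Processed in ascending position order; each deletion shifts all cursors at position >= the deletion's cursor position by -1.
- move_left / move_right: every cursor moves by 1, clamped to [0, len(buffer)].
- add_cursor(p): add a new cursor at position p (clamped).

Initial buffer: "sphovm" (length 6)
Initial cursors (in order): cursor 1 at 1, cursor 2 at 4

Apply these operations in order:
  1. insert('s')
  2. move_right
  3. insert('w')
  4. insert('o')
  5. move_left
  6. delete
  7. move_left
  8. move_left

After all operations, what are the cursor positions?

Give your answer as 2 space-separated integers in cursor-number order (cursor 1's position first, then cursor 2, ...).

Answer: 1 6

Derivation:
After op 1 (insert('s')): buffer="ssphosvm" (len 8), cursors c1@2 c2@6, authorship .1...2..
After op 2 (move_right): buffer="ssphosvm" (len 8), cursors c1@3 c2@7, authorship .1...2..
After op 3 (insert('w')): buffer="sspwhosvwm" (len 10), cursors c1@4 c2@9, authorship .1.1..2.2.
After op 4 (insert('o')): buffer="sspwohosvwom" (len 12), cursors c1@5 c2@11, authorship .1.11..2.22.
After op 5 (move_left): buffer="sspwohosvwom" (len 12), cursors c1@4 c2@10, authorship .1.11..2.22.
After op 6 (delete): buffer="sspohosvom" (len 10), cursors c1@3 c2@8, authorship .1.1..2.2.
After op 7 (move_left): buffer="sspohosvom" (len 10), cursors c1@2 c2@7, authorship .1.1..2.2.
After op 8 (move_left): buffer="sspohosvom" (len 10), cursors c1@1 c2@6, authorship .1.1..2.2.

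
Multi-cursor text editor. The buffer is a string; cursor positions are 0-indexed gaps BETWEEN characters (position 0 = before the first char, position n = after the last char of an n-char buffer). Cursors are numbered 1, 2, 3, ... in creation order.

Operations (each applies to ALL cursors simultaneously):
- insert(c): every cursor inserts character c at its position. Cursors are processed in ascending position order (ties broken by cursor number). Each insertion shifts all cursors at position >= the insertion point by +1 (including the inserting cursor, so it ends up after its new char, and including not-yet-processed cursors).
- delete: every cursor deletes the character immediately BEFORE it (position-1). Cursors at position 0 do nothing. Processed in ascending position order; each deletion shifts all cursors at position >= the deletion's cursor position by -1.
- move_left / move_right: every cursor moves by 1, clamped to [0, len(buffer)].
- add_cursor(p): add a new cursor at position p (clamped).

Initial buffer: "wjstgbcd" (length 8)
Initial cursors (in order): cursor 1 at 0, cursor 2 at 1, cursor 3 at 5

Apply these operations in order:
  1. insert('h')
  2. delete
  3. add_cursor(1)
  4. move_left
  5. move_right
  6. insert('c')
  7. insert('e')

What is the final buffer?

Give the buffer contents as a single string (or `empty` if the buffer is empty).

Answer: wccceeejstgcebcd

Derivation:
After op 1 (insert('h')): buffer="hwhjstghbcd" (len 11), cursors c1@1 c2@3 c3@8, authorship 1.2....3...
After op 2 (delete): buffer="wjstgbcd" (len 8), cursors c1@0 c2@1 c3@5, authorship ........
After op 3 (add_cursor(1)): buffer="wjstgbcd" (len 8), cursors c1@0 c2@1 c4@1 c3@5, authorship ........
After op 4 (move_left): buffer="wjstgbcd" (len 8), cursors c1@0 c2@0 c4@0 c3@4, authorship ........
After op 5 (move_right): buffer="wjstgbcd" (len 8), cursors c1@1 c2@1 c4@1 c3@5, authorship ........
After op 6 (insert('c')): buffer="wcccjstgcbcd" (len 12), cursors c1@4 c2@4 c4@4 c3@9, authorship .124....3...
After op 7 (insert('e')): buffer="wccceeejstgcebcd" (len 16), cursors c1@7 c2@7 c4@7 c3@13, authorship .124124....33...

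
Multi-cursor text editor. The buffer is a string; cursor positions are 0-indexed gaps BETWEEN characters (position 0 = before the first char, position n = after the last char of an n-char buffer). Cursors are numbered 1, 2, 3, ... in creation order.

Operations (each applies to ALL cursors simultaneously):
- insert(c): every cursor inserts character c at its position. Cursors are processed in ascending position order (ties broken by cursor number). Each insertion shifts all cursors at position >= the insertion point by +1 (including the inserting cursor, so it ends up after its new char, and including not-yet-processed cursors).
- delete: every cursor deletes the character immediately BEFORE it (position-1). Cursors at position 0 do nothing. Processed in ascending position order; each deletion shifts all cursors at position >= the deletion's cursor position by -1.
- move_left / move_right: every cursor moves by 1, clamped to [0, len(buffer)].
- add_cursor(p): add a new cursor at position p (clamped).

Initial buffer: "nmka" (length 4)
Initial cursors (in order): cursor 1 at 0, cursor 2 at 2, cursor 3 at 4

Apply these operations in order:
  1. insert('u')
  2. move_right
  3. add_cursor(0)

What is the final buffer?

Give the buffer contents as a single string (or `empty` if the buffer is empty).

After op 1 (insert('u')): buffer="unmukau" (len 7), cursors c1@1 c2@4 c3@7, authorship 1..2..3
After op 2 (move_right): buffer="unmukau" (len 7), cursors c1@2 c2@5 c3@7, authorship 1..2..3
After op 3 (add_cursor(0)): buffer="unmukau" (len 7), cursors c4@0 c1@2 c2@5 c3@7, authorship 1..2..3

Answer: unmukau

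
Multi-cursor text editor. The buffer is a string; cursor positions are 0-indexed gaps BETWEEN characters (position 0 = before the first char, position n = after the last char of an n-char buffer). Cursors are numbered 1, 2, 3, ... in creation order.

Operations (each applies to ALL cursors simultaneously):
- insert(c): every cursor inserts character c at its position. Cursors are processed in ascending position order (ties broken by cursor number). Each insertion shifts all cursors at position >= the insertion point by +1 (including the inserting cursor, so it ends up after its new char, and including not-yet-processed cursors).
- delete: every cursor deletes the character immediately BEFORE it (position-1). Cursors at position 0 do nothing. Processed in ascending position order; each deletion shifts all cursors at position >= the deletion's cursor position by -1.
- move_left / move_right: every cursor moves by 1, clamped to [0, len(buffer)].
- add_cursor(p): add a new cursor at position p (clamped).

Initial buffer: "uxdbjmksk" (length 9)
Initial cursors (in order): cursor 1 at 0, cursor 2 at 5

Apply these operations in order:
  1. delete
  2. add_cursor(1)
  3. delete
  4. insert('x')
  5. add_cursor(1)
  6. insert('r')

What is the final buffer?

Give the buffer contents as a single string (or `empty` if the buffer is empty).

After op 1 (delete): buffer="uxdbmksk" (len 8), cursors c1@0 c2@4, authorship ........
After op 2 (add_cursor(1)): buffer="uxdbmksk" (len 8), cursors c1@0 c3@1 c2@4, authorship ........
After op 3 (delete): buffer="xdmksk" (len 6), cursors c1@0 c3@0 c2@2, authorship ......
After op 4 (insert('x')): buffer="xxxdxmksk" (len 9), cursors c1@2 c3@2 c2@5, authorship 13..2....
After op 5 (add_cursor(1)): buffer="xxxdxmksk" (len 9), cursors c4@1 c1@2 c3@2 c2@5, authorship 13..2....
After op 6 (insert('r')): buffer="xrxrrxdxrmksk" (len 13), cursors c4@2 c1@5 c3@5 c2@9, authorship 14313..22....

Answer: xrxrrxdxrmksk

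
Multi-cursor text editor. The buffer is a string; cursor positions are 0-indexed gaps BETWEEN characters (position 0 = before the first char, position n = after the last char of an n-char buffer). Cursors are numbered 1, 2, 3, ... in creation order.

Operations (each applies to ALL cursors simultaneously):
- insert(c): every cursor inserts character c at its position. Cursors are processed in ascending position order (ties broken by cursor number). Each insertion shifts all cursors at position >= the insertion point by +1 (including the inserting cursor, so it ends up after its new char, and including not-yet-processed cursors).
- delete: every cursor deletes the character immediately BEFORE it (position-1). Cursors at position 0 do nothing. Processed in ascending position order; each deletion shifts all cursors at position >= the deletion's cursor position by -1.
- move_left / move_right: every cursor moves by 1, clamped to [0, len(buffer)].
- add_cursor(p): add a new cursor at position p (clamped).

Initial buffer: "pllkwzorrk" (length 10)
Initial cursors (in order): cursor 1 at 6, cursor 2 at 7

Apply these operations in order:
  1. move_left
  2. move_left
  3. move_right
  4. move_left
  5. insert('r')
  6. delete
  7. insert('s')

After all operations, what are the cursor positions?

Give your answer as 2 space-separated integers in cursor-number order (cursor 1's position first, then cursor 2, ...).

Answer: 5 7

Derivation:
After op 1 (move_left): buffer="pllkwzorrk" (len 10), cursors c1@5 c2@6, authorship ..........
After op 2 (move_left): buffer="pllkwzorrk" (len 10), cursors c1@4 c2@5, authorship ..........
After op 3 (move_right): buffer="pllkwzorrk" (len 10), cursors c1@5 c2@6, authorship ..........
After op 4 (move_left): buffer="pllkwzorrk" (len 10), cursors c1@4 c2@5, authorship ..........
After op 5 (insert('r')): buffer="pllkrwrzorrk" (len 12), cursors c1@5 c2@7, authorship ....1.2.....
After op 6 (delete): buffer="pllkwzorrk" (len 10), cursors c1@4 c2@5, authorship ..........
After op 7 (insert('s')): buffer="pllkswszorrk" (len 12), cursors c1@5 c2@7, authorship ....1.2.....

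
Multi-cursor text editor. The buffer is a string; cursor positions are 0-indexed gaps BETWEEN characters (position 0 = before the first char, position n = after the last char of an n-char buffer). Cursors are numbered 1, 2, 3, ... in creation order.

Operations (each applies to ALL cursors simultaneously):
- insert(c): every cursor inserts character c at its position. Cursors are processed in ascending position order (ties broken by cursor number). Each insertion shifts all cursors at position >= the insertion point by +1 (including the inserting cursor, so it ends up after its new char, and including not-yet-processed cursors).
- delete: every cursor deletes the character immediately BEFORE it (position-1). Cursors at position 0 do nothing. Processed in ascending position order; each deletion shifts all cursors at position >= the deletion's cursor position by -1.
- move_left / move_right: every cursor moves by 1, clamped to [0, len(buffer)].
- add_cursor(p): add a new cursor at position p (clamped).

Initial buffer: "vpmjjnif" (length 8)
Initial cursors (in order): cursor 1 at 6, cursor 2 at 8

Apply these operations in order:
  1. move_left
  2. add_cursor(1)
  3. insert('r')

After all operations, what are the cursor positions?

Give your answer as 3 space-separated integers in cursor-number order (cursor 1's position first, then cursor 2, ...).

Answer: 7 10 2

Derivation:
After op 1 (move_left): buffer="vpmjjnif" (len 8), cursors c1@5 c2@7, authorship ........
After op 2 (add_cursor(1)): buffer="vpmjjnif" (len 8), cursors c3@1 c1@5 c2@7, authorship ........
After op 3 (insert('r')): buffer="vrpmjjrnirf" (len 11), cursors c3@2 c1@7 c2@10, authorship .3....1..2.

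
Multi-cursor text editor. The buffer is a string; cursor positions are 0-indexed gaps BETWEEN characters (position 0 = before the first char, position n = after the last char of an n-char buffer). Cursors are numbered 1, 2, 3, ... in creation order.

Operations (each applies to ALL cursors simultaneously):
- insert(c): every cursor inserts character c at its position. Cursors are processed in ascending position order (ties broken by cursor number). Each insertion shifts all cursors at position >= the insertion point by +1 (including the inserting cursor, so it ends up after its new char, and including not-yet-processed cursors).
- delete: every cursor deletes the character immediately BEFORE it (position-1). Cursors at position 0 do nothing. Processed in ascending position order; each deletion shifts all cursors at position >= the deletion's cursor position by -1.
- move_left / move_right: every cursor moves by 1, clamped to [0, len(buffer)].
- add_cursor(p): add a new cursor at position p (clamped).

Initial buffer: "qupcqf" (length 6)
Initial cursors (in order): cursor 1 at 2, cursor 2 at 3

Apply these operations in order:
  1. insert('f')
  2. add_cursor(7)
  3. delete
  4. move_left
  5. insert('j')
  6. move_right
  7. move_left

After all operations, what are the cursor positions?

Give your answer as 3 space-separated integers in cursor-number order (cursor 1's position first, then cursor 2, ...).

After op 1 (insert('f')): buffer="qufpfcqf" (len 8), cursors c1@3 c2@5, authorship ..1.2...
After op 2 (add_cursor(7)): buffer="qufpfcqf" (len 8), cursors c1@3 c2@5 c3@7, authorship ..1.2...
After op 3 (delete): buffer="qupcf" (len 5), cursors c1@2 c2@3 c3@4, authorship .....
After op 4 (move_left): buffer="qupcf" (len 5), cursors c1@1 c2@2 c3@3, authorship .....
After op 5 (insert('j')): buffer="qjujpjcf" (len 8), cursors c1@2 c2@4 c3@6, authorship .1.2.3..
After op 6 (move_right): buffer="qjujpjcf" (len 8), cursors c1@3 c2@5 c3@7, authorship .1.2.3..
After op 7 (move_left): buffer="qjujpjcf" (len 8), cursors c1@2 c2@4 c3@6, authorship .1.2.3..

Answer: 2 4 6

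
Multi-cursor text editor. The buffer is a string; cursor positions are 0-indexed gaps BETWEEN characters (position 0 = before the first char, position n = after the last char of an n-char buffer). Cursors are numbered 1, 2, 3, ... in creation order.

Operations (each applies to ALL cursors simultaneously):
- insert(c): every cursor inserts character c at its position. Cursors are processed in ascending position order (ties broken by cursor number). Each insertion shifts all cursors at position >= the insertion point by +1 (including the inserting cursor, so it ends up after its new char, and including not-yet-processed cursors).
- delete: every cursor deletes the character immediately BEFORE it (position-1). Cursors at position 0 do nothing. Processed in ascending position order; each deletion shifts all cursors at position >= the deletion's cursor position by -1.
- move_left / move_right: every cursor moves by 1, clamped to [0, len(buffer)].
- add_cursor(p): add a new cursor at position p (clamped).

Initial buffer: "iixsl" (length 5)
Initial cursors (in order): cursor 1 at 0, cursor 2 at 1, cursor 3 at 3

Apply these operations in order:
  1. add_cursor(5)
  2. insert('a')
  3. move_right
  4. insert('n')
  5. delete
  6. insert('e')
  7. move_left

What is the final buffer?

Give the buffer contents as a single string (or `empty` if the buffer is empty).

After op 1 (add_cursor(5)): buffer="iixsl" (len 5), cursors c1@0 c2@1 c3@3 c4@5, authorship .....
After op 2 (insert('a')): buffer="aiaixasla" (len 9), cursors c1@1 c2@3 c3@6 c4@9, authorship 1.2..3..4
After op 3 (move_right): buffer="aiaixasla" (len 9), cursors c1@2 c2@4 c3@7 c4@9, authorship 1.2..3..4
After op 4 (insert('n')): buffer="ainainxasnlan" (len 13), cursors c1@3 c2@6 c3@10 c4@13, authorship 1.12.2.3.3.44
After op 5 (delete): buffer="aiaixasla" (len 9), cursors c1@2 c2@4 c3@7 c4@9, authorship 1.2..3..4
After op 6 (insert('e')): buffer="aieaiexaselae" (len 13), cursors c1@3 c2@6 c3@10 c4@13, authorship 1.12.2.3.3.44
After op 7 (move_left): buffer="aieaiexaselae" (len 13), cursors c1@2 c2@5 c3@9 c4@12, authorship 1.12.2.3.3.44

Answer: aieaiexaselae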